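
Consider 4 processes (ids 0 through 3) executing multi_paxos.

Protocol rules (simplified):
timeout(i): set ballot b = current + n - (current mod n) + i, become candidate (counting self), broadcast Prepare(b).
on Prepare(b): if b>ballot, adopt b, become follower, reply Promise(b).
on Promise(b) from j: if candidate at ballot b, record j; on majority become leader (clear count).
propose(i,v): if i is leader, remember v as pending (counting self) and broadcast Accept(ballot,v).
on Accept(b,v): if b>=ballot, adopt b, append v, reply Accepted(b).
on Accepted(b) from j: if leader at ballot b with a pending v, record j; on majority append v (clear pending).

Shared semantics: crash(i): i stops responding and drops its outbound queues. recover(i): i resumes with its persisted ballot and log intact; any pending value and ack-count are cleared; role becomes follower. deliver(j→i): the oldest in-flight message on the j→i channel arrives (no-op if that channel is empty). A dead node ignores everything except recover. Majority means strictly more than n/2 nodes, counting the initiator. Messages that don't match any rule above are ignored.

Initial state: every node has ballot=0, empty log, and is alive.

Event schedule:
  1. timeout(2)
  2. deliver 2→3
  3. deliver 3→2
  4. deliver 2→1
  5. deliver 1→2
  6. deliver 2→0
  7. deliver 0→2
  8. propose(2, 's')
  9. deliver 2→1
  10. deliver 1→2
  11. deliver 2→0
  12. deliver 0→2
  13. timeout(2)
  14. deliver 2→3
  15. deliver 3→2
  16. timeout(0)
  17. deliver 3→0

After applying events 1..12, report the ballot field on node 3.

6

1. timeout(2):  <2:cand b6 ->
2. deliver 2→3:  <3:foll b6 ->
3. deliver 3→2:  nop
4. deliver 2→1:  <1:foll b6 ->
5. deliver 1→2:  <2:lead b6 ->
6. deliver 2→0:  <0:foll b6 ->
7. deliver 0→2:  nop
8. propose(2,'s'):  nop
9. deliver 2→1:  <1:foll b6 s>
10. deliver 1→2:  nop
11. deliver 2→0:  <0:foll b6 s>
12. deliver 0→2:  <2:lead b6 s>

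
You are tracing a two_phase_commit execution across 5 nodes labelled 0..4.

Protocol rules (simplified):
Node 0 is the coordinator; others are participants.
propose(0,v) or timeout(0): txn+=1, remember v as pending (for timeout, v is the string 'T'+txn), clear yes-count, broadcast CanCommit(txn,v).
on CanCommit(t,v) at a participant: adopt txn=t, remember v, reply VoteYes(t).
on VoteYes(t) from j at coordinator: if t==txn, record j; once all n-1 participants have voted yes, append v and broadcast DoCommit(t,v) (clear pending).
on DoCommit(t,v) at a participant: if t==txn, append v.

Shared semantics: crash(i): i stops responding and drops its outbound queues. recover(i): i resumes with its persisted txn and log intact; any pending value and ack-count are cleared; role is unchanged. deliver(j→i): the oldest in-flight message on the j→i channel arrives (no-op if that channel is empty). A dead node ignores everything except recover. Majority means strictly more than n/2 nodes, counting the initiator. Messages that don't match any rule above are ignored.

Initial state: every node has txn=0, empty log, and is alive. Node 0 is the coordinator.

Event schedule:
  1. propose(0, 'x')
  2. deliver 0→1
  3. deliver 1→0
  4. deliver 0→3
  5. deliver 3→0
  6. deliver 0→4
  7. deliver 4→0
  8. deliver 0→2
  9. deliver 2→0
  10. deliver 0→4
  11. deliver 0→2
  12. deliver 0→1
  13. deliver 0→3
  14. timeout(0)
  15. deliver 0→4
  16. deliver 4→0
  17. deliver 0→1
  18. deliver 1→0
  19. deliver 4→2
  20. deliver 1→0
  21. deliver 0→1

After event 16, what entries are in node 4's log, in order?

1. propose(0,'x'):  <0:coor t1 ->
2. deliver 0→1:  <1:part t1 ->
3. deliver 1→0:  nop
4. deliver 0→3:  <3:part t1 ->
5. deliver 3→0:  nop
6. deliver 0→4:  <4:part t1 ->
7. deliver 4→0:  nop
8. deliver 0→2:  <2:part t1 ->
9. deliver 2→0:  <0:coor t1 x>
10. deliver 0→4:  <4:part t1 x>
11. deliver 0→2:  <2:part t1 x>
12. deliver 0→1:  <1:part t1 x>
13. deliver 0→3:  <3:part t1 x>
14. timeout(0):  <0:coor t2 x>
15. deliver 0→4:  <4:part t2 x>
16. deliver 4→0:  nop

x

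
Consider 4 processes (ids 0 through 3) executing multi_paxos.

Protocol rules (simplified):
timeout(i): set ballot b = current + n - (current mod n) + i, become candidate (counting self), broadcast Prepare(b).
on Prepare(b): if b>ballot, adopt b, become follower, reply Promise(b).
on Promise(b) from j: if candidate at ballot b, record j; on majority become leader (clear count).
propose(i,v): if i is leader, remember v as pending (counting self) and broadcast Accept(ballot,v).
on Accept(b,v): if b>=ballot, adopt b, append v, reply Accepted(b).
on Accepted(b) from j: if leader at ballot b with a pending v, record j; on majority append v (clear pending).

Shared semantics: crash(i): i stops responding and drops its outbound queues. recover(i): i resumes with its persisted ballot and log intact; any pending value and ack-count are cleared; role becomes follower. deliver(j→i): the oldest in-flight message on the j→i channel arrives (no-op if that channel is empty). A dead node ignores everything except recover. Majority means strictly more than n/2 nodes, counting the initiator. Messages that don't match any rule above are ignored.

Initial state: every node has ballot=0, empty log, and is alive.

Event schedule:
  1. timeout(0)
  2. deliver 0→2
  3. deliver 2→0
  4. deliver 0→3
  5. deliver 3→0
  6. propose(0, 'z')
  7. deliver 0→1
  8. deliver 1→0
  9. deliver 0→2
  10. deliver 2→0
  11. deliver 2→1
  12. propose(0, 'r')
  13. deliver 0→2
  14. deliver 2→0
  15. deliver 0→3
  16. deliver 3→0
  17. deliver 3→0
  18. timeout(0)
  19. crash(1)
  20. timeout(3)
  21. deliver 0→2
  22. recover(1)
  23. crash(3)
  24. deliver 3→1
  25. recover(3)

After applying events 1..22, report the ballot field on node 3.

after 1 — timeout(0): n0:cand/b4/[-]
after 2 — deliver 0→2: n2:foll/b4/[-]
after 3 — deliver 2→0: ·
after 4 — deliver 0→3: n3:foll/b4/[-]
after 5 — deliver 3→0: n0:lead/b4/[-]
after 6 — propose(0,'z'): ·
after 7 — deliver 0→1: n1:foll/b4/[-]
after 8 — deliver 1→0: ·
after 9 — deliver 0→2: n2:foll/b4/[z]
after 10 — deliver 2→0: ·
after 11 — deliver 2→1: ·
after 12 — propose(0,'r'): ·
after 13 — deliver 0→2: n2:foll/b4/[z,r]
after 14 — deliver 2→0: ·
after 15 — deliver 0→3: n3:foll/b4/[z]
after 16 — deliver 3→0: n0:lead/b4/[r]
after 17 — deliver 3→0: ·
after 18 — timeout(0): n0:cand/b8/[r]
after 19 — crash(1): n1:✗foll/b4/[-]
after 20 — timeout(3): n3:cand/b11/[z]
after 21 — deliver 0→2: n2:foll/b8/[z,r]
after 22 — recover(1): n1:foll/b4/[-]

11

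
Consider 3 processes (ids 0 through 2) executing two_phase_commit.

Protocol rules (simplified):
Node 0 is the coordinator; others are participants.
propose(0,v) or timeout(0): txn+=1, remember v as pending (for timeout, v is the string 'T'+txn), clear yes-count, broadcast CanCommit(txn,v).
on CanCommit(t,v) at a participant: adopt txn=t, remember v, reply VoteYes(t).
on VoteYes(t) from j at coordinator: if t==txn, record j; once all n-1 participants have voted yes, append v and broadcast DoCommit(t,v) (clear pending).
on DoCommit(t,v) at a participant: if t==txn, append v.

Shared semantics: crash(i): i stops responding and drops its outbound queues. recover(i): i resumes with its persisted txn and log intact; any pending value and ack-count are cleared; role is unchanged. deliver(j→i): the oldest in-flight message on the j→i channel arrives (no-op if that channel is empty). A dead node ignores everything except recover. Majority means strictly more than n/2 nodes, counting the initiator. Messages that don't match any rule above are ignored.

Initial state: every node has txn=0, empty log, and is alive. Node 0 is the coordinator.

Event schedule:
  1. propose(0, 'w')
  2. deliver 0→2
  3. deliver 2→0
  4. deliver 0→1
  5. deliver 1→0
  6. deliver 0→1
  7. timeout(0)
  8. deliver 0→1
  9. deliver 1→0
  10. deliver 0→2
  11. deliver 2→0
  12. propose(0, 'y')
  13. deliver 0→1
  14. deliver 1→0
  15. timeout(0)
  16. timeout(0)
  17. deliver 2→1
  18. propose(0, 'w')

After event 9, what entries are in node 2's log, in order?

empty

e1 propose(0,'w'): 0[coor,t=1,-]
e2 deliver 0→2: 2[part,t=1,-]
e3 deliver 2→0: ·
e4 deliver 0→1: 1[part,t=1,-]
e5 deliver 1→0: 0[coor,t=1,w]
e6 deliver 0→1: 1[part,t=1,w]
e7 timeout(0): 0[coor,t=2,w]
e8 deliver 0→1: 1[part,t=2,w]
e9 deliver 1→0: ·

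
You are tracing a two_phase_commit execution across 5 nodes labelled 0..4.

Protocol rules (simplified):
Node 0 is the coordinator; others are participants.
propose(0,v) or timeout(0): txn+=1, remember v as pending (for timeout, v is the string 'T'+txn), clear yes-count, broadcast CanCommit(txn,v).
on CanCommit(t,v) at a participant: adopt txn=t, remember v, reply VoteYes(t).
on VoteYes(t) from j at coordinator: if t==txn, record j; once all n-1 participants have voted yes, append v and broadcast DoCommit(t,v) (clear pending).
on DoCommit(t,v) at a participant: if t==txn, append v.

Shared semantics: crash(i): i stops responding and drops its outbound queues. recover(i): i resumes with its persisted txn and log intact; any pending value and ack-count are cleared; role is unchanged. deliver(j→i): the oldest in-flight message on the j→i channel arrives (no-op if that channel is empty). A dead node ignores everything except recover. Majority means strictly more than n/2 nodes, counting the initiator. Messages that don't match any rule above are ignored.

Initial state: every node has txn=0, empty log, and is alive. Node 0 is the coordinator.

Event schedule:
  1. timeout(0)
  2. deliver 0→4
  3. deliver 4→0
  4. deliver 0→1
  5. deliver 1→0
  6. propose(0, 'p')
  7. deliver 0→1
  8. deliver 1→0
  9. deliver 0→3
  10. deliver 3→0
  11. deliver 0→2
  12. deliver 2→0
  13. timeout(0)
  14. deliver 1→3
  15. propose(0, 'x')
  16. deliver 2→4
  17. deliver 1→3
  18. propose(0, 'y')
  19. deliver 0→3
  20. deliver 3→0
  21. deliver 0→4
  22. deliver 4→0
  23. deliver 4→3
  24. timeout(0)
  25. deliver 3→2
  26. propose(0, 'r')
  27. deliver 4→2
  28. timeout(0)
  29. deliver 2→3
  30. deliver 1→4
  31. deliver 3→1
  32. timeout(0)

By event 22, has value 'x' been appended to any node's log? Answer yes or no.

after 1 — timeout(0): n0:coor/t1/[-]
after 2 — deliver 0→4: n4:part/t1/[-]
after 3 — deliver 4→0: ·
after 4 — deliver 0→1: n1:part/t1/[-]
after 5 — deliver 1→0: ·
after 6 — propose(0,'p'): n0:coor/t2/[-]
after 7 — deliver 0→1: n1:part/t2/[-]
after 8 — deliver 1→0: ·
after 9 — deliver 0→3: n3:part/t1/[-]
after 10 — deliver 3→0: ·
after 11 — deliver 0→2: n2:part/t1/[-]
after 12 — deliver 2→0: ·
after 13 — timeout(0): n0:coor/t3/[-]
after 14 — deliver 1→3: ·
after 15 — propose(0,'x'): n0:coor/t4/[-]
after 16 — deliver 2→4: ·
after 17 — deliver 1→3: ·
after 18 — propose(0,'y'): n0:coor/t5/[-]
after 19 — deliver 0→3: n3:part/t2/[-]
after 20 — deliver 3→0: ·
after 21 — deliver 0→4: n4:part/t2/[-]
after 22 — deliver 4→0: ·

no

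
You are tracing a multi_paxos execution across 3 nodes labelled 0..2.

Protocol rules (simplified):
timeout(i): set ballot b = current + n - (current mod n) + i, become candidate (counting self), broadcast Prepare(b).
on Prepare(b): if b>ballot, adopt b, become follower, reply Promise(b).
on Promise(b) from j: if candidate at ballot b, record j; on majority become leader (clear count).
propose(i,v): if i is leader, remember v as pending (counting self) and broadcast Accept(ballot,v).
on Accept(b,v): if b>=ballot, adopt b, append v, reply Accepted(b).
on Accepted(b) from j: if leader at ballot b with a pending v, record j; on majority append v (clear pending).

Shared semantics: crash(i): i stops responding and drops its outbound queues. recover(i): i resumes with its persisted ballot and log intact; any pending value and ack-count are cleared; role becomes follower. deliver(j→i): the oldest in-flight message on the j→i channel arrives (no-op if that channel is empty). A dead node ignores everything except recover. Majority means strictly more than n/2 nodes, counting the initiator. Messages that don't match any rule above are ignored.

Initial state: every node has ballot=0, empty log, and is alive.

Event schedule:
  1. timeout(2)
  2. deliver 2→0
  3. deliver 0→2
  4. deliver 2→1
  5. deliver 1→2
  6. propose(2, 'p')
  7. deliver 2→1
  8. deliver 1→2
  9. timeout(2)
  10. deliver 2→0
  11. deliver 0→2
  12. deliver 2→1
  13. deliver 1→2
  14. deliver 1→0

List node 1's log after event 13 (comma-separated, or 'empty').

step 1 timeout(2): 2={cand,b=5,log=-}
step 2 deliver 2→0: 0={foll,b=5,log=-}
step 3 deliver 0→2: 2={lead,b=5,log=-}
step 4 deliver 2→1: 1={foll,b=5,log=-}
step 5 deliver 1→2: —
step 6 propose(2,'p'): —
step 7 deliver 2→1: 1={foll,b=5,log=p}
step 8 deliver 1→2: 2={lead,b=5,log=p}
step 9 timeout(2): 2={cand,b=8,log=p}
step 10 deliver 2→0: 0={foll,b=5,log=p}
step 11 deliver 0→2: —
step 12 deliver 2→1: 1={foll,b=8,log=p}
step 13 deliver 1→2: 2={lead,b=8,log=p}

p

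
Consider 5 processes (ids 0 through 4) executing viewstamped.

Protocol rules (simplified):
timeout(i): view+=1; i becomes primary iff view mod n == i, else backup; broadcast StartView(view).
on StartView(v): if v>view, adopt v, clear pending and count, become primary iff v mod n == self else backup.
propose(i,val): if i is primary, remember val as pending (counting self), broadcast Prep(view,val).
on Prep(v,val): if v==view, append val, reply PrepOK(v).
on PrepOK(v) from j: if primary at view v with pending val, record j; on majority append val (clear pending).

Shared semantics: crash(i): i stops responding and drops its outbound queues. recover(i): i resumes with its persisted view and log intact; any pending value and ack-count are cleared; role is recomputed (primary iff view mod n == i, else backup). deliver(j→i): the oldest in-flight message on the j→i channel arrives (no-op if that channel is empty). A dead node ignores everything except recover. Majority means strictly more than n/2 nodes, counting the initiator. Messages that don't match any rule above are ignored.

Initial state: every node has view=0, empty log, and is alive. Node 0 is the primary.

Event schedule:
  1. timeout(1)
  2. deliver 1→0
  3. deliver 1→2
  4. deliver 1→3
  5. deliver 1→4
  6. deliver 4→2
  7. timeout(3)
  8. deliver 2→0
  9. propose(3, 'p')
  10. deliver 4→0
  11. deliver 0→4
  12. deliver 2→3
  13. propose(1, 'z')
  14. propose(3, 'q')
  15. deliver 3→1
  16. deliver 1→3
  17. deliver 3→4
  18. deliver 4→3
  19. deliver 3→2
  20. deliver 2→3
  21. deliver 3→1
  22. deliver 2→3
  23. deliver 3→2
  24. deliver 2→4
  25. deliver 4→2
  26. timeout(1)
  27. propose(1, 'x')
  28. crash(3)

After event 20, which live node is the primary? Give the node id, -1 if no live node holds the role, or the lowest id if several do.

1. timeout(1):  <1:prim v1 ->
2. deliver 1→0:  <0:back v1 ->
3. deliver 1→2:  <2:back v1 ->
4. deliver 1→3:  <3:back v1 ->
5. deliver 1→4:  <4:back v1 ->
6. deliver 4→2:  nop
7. timeout(3):  <3:back v2 ->
8. deliver 2→0:  nop
9. propose(3,'p'):  nop
10. deliver 4→0:  nop
11. deliver 0→4:  nop
12. deliver 2→3:  nop
13. propose(1,'z'):  nop
14. propose(3,'q'):  nop
15. deliver 3→1:  <1:back v2 ->
16. deliver 1→3:  nop
17. deliver 3→4:  <4:back v2 ->
18. deliver 4→3:  nop
19. deliver 3→2:  <2:prim v2 ->
20. deliver 2→3:  nop

2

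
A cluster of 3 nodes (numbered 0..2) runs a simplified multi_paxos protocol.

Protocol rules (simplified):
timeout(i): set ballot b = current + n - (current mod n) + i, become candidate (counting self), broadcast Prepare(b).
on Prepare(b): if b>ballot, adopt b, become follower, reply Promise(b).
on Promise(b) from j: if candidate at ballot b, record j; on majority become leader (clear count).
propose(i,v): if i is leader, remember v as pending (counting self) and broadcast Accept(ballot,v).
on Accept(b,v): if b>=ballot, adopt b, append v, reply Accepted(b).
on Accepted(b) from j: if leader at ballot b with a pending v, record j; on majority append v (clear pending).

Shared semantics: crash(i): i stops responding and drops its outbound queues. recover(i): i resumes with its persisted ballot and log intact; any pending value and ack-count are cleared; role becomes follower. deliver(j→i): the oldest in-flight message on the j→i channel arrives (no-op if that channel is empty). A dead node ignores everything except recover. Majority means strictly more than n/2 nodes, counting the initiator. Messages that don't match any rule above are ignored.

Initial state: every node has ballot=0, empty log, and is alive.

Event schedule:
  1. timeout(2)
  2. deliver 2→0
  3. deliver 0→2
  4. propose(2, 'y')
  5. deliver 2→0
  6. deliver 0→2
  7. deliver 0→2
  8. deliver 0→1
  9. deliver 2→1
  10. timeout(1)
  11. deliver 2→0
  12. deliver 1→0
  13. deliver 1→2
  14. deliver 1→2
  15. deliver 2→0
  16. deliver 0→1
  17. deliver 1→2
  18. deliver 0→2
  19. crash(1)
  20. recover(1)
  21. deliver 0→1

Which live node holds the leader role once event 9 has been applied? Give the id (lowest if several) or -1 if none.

2

1. timeout(2):  <2:cand b5 ->
2. deliver 2→0:  <0:foll b5 ->
3. deliver 0→2:  <2:lead b5 ->
4. propose(2,'y'):  nop
5. deliver 2→0:  <0:foll b5 y>
6. deliver 0→2:  <2:lead b5 y>
7. deliver 0→2:  nop
8. deliver 0→1:  nop
9. deliver 2→1:  <1:foll b5 ->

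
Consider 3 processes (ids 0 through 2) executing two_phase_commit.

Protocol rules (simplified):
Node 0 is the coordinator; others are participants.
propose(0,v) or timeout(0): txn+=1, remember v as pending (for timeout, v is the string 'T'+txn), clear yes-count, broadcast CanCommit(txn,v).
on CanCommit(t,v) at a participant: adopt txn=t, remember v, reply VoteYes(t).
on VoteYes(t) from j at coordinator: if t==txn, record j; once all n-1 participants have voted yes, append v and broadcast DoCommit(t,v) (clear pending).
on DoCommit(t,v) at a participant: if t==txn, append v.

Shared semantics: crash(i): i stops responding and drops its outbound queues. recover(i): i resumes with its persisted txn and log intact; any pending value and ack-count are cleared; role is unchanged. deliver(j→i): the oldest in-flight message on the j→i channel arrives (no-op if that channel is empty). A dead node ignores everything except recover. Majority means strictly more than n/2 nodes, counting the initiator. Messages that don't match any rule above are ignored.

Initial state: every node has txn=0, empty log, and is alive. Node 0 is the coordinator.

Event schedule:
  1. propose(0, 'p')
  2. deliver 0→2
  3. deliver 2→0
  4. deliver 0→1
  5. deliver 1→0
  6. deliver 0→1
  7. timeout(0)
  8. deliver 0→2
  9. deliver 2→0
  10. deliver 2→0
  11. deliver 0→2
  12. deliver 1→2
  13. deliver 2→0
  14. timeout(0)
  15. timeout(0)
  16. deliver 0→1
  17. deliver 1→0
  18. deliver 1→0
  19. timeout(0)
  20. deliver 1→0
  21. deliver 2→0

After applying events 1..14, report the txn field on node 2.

[1] propose(0,'p') → N0(coor t1 [-])
[2] deliver 0→2 → N2(part t1 [-])
[3] deliver 2→0 → ∅
[4] deliver 0→1 → N1(part t1 [-])
[5] deliver 1→0 → N0(coor t1 [p])
[6] deliver 0→1 → N1(part t1 [p])
[7] timeout(0) → N0(coor t2 [p])
[8] deliver 0→2 → N2(part t1 [p])
[9] deliver 2→0 → ∅
[10] deliver 2→0 → ∅
[11] deliver 0→2 → N2(part t2 [p])
[12] deliver 1→2 → ∅
[13] deliver 2→0 → ∅
[14] timeout(0) → N0(coor t3 [p])

2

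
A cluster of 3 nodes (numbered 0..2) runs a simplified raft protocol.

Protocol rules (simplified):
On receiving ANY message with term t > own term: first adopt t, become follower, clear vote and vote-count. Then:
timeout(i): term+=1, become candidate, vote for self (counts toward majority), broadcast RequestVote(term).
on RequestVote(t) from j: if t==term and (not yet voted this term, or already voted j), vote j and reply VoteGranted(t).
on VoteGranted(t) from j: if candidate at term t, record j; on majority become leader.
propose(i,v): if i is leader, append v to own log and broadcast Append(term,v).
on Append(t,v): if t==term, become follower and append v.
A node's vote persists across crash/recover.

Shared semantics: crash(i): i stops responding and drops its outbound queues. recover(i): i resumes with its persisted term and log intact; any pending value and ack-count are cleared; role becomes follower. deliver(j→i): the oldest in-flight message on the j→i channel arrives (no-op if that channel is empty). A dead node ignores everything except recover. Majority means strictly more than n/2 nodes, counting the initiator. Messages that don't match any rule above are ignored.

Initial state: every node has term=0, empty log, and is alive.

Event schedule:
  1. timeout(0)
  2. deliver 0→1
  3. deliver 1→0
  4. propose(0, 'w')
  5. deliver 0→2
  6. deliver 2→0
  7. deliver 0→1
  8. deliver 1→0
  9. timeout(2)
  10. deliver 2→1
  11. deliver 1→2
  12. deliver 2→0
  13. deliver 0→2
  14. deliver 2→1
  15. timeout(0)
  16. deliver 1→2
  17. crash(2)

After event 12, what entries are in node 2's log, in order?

e1 timeout(0): 0[cand,t=1,-]
e2 deliver 0→1: 1[foll,t=1,-]
e3 deliver 1→0: 0[lead,t=1,-]
e4 propose(0,'w'): 0[lead,t=1,w]
e5 deliver 0→2: 2[foll,t=1,-]
e6 deliver 2→0: ·
e7 deliver 0→1: 1[foll,t=1,w]
e8 deliver 1→0: ·
e9 timeout(2): 2[cand,t=2,-]
e10 deliver 2→1: 1[foll,t=2,w]
e11 deliver 1→2: 2[lead,t=2,-]
e12 deliver 2→0: 0[foll,t=2,w]

empty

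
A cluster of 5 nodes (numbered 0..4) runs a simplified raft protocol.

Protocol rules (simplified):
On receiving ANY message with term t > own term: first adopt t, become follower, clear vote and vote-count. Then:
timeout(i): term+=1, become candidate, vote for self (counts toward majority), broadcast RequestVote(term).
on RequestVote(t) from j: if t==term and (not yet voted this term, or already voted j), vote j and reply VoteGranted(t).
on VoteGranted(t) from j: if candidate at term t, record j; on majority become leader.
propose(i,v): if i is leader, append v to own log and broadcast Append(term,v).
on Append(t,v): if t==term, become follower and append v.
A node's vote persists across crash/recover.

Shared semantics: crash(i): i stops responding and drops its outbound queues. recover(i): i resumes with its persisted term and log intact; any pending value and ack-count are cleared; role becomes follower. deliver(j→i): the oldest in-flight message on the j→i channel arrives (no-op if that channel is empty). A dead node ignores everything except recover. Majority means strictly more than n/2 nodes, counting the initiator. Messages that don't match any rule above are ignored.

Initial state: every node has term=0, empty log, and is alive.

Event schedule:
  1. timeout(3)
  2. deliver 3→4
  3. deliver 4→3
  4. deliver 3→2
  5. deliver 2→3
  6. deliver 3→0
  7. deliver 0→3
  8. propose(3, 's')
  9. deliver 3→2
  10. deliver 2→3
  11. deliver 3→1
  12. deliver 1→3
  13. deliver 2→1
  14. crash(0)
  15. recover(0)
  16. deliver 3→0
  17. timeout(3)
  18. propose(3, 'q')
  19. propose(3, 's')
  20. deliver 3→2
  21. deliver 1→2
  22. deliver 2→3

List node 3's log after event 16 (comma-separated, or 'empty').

e1 timeout(3): 3[cand,t=1,-]
e2 deliver 3→4: 4[foll,t=1,-]
e3 deliver 4→3: ·
e4 deliver 3→2: 2[foll,t=1,-]
e5 deliver 2→3: 3[lead,t=1,-]
e6 deliver 3→0: 0[foll,t=1,-]
e7 deliver 0→3: ·
e8 propose(3,'s'): 3[lead,t=1,s]
e9 deliver 3→2: 2[foll,t=1,s]
e10 deliver 2→3: ·
e11 deliver 3→1: 1[foll,t=1,-]
e12 deliver 1→3: ·
e13 deliver 2→1: ·
e14 crash(0): 0[✗foll,t=1,-]
e15 recover(0): 0[foll,t=1,-]
e16 deliver 3→0: 0[foll,t=1,s]

s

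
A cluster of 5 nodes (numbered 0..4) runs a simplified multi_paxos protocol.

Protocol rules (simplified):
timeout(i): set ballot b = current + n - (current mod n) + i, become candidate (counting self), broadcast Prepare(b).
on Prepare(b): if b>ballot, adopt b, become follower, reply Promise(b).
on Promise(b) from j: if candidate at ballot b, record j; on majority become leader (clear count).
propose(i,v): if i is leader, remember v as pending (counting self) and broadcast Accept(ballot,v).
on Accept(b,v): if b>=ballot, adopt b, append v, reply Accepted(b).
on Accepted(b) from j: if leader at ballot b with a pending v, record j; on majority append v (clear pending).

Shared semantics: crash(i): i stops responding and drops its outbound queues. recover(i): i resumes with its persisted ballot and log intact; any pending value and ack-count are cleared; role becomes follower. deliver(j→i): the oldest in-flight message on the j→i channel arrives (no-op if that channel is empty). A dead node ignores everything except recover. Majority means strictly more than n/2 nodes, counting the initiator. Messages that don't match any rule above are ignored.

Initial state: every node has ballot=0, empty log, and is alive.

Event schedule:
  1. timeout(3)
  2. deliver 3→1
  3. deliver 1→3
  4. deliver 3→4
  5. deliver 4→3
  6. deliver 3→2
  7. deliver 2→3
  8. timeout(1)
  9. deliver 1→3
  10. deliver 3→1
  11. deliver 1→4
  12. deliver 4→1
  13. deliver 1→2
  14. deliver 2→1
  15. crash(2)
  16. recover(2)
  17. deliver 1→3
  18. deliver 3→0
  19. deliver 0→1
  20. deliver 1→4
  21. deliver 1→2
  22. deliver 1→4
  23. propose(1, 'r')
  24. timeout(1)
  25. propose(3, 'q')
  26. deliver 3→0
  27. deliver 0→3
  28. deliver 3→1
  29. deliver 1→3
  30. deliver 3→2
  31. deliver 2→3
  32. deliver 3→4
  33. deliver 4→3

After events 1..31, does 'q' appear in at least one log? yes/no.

no

step 1 timeout(3): 3={cand,b=8,log=-}
step 2 deliver 3→1: 1={foll,b=8,log=-}
step 3 deliver 1→3: —
step 4 deliver 3→4: 4={foll,b=8,log=-}
step 5 deliver 4→3: 3={lead,b=8,log=-}
step 6 deliver 3→2: 2={foll,b=8,log=-}
step 7 deliver 2→3: —
step 8 timeout(1): 1={cand,b=11,log=-}
step 9 deliver 1→3: 3={foll,b=11,log=-}
step 10 deliver 3→1: —
step 11 deliver 1→4: 4={foll,b=11,log=-}
step 12 deliver 4→1: 1={lead,b=11,log=-}
step 13 deliver 1→2: 2={foll,b=11,log=-}
step 14 deliver 2→1: —
step 15 crash(2): 2={✗foll,b=11,log=-}
step 16 recover(2): 2={foll,b=11,log=-}
step 17 deliver 1→3: —
step 18 deliver 3→0: 0={foll,b=8,log=-}
step 19 deliver 0→1: —
step 20 deliver 1→4: —
step 21 deliver 1→2: —
step 22 deliver 1→4: —
step 23 propose(1,'r'): —
step 24 timeout(1): 1={cand,b=16,log=-}
step 25 propose(3,'q'): —
step 26 deliver 3→0: —
step 27 deliver 0→3: —
step 28 deliver 3→1: —
step 29 deliver 1→3: 3={foll,b=11,log=r}
step 30 deliver 3→2: —
step 31 deliver 2→3: —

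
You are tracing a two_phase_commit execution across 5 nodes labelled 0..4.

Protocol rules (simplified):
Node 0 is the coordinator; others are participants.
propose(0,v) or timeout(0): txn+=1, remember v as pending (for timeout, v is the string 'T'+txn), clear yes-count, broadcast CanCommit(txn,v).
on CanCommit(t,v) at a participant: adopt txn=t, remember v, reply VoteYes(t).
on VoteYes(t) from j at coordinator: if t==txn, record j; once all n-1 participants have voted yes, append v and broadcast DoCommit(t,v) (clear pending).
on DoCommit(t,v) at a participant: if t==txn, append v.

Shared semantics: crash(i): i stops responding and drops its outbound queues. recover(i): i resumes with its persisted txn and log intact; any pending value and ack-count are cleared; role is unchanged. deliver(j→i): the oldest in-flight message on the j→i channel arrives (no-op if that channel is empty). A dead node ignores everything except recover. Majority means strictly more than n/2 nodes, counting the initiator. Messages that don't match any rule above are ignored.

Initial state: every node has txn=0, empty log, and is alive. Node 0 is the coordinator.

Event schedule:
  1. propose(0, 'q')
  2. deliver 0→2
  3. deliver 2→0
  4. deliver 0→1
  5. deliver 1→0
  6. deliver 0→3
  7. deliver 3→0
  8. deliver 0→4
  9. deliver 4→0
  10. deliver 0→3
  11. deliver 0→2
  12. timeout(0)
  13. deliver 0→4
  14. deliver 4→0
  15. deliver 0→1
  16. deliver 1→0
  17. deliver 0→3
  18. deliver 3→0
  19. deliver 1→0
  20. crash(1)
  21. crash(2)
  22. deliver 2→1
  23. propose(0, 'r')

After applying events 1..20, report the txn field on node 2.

e1 propose(0,'q'): 0[coor,t=1,-]
e2 deliver 0→2: 2[part,t=1,-]
e3 deliver 2→0: ·
e4 deliver 0→1: 1[part,t=1,-]
e5 deliver 1→0: ·
e6 deliver 0→3: 3[part,t=1,-]
e7 deliver 3→0: ·
e8 deliver 0→4: 4[part,t=1,-]
e9 deliver 4→0: 0[coor,t=1,q]
e10 deliver 0→3: 3[part,t=1,q]
e11 deliver 0→2: 2[part,t=1,q]
e12 timeout(0): 0[coor,t=2,q]
e13 deliver 0→4: 4[part,t=1,q]
e14 deliver 4→0: ·
e15 deliver 0→1: 1[part,t=1,q]
e16 deliver 1→0: ·
e17 deliver 0→3: 3[part,t=2,q]
e18 deliver 3→0: ·
e19 deliver 1→0: ·
e20 crash(1): 1[✗part,t=1,q]

1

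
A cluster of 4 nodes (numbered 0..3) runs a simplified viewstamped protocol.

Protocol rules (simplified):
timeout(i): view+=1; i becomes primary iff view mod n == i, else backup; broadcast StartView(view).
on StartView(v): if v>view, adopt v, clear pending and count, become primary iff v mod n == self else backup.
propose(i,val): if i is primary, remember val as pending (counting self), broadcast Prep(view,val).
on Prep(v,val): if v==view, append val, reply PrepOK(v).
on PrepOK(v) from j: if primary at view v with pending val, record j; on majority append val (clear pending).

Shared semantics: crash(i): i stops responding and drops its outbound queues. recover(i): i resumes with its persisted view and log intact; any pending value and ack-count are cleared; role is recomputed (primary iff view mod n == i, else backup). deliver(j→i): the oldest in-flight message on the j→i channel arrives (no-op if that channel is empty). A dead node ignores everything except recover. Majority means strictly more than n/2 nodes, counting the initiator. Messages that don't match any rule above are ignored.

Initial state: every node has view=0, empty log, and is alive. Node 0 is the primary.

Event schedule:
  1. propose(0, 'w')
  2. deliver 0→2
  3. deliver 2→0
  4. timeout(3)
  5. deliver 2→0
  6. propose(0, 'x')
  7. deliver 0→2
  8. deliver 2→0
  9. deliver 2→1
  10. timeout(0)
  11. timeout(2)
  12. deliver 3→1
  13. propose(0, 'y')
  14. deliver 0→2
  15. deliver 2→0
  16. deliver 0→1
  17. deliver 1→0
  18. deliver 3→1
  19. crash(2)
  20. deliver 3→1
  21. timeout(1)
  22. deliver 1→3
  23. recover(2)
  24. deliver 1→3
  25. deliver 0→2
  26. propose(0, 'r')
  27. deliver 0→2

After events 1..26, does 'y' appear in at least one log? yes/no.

step 1 propose(0,'w'): —
step 2 deliver 0→2: 2={back,v=0,log=w}
step 3 deliver 2→0: —
step 4 timeout(3): 3={back,v=1,log=-}
step 5 deliver 2→0: —
step 6 propose(0,'x'): —
step 7 deliver 0→2: 2={back,v=0,log=w,x}
step 8 deliver 2→0: —
step 9 deliver 2→1: —
step 10 timeout(0): 0={back,v=1,log=-}
step 11 timeout(2): 2={back,v=1,log=w,x}
step 12 deliver 3→1: 1={prim,v=1,log=-}
step 13 propose(0,'y'): —
step 14 deliver 0→2: —
step 15 deliver 2→0: —
step 16 deliver 0→1: —
step 17 deliver 1→0: —
step 18 deliver 3→1: —
step 19 crash(2): 2={✗back,v=1,log=w,x}
step 20 deliver 3→1: —
step 21 timeout(1): 1={back,v=2,log=-}
step 22 deliver 1→3: 3={back,v=2,log=-}
step 23 recover(2): 2={back,v=1,log=w,x}
step 24 deliver 1→3: —
step 25 deliver 0→2: —
step 26 propose(0,'r'): —

no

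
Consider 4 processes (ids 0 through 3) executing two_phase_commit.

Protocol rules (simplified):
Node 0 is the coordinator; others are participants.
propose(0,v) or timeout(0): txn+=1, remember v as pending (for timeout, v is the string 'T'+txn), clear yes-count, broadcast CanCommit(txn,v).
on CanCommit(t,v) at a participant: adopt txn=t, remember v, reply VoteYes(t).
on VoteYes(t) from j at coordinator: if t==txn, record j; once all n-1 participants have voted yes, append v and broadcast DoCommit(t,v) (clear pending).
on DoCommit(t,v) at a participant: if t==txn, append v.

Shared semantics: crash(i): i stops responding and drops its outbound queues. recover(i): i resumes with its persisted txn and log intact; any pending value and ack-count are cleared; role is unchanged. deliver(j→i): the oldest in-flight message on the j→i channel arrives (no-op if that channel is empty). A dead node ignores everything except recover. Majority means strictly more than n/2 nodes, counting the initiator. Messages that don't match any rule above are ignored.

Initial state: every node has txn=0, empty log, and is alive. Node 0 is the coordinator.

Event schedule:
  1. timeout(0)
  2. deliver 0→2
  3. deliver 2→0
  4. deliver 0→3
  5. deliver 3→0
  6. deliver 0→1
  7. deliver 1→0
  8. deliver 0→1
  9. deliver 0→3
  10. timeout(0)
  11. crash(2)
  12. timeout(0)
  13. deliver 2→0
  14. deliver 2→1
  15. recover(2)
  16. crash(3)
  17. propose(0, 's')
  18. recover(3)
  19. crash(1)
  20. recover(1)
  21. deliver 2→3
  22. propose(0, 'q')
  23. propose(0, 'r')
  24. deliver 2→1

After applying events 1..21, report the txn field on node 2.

1

1. timeout(0):  <0:coor t1 ->
2. deliver 0→2:  <2:part t1 ->
3. deliver 2→0:  nop
4. deliver 0→3:  <3:part t1 ->
5. deliver 3→0:  nop
6. deliver 0→1:  <1:part t1 ->
7. deliver 1→0:  <0:coor t1 T1>
8. deliver 0→1:  <1:part t1 T1>
9. deliver 0→3:  <3:part t1 T1>
10. timeout(0):  <0:coor t2 T1>
11. crash(2):  <2:✗part t1 ->
12. timeout(0):  <0:coor t3 T1>
13. deliver 2→0:  nop
14. deliver 2→1:  nop
15. recover(2):  <2:part t1 ->
16. crash(3):  <3:✗part t1 T1>
17. propose(0,'s'):  <0:coor t4 T1>
18. recover(3):  <3:part t1 T1>
19. crash(1):  <1:✗part t1 T1>
20. recover(1):  <1:part t1 T1>
21. deliver 2→3:  nop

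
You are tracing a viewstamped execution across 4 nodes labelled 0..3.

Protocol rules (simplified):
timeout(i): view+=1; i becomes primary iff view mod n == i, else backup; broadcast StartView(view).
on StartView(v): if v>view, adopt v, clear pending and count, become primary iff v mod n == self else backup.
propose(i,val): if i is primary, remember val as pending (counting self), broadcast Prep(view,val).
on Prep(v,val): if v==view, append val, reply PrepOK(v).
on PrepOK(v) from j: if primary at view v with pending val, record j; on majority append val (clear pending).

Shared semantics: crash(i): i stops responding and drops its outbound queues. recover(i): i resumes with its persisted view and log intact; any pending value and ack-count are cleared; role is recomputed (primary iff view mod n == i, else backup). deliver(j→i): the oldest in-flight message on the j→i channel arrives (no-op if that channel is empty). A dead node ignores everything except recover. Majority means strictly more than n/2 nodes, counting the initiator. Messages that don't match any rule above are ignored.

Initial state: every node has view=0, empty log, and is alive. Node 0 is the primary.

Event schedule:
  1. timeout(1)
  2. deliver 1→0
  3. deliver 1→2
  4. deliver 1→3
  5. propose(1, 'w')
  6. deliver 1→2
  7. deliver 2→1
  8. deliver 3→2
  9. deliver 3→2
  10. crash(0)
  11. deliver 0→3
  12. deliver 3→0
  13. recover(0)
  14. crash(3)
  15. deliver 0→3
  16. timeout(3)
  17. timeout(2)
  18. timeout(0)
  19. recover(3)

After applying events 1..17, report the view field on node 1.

1

1. timeout(1):  <1:prim v1 ->
2. deliver 1→0:  <0:back v1 ->
3. deliver 1→2:  <2:back v1 ->
4. deliver 1→3:  <3:back v1 ->
5. propose(1,'w'):  nop
6. deliver 1→2:  <2:back v1 w>
7. deliver 2→1:  nop
8. deliver 3→2:  nop
9. deliver 3→2:  nop
10. crash(0):  <0:✗back v1 ->
11. deliver 0→3:  nop
12. deliver 3→0:  nop
13. recover(0):  <0:back v1 ->
14. crash(3):  <3:✗back v1 ->
15. deliver 0→3:  nop
16. timeout(3):  nop
17. timeout(2):  <2:prim v2 w>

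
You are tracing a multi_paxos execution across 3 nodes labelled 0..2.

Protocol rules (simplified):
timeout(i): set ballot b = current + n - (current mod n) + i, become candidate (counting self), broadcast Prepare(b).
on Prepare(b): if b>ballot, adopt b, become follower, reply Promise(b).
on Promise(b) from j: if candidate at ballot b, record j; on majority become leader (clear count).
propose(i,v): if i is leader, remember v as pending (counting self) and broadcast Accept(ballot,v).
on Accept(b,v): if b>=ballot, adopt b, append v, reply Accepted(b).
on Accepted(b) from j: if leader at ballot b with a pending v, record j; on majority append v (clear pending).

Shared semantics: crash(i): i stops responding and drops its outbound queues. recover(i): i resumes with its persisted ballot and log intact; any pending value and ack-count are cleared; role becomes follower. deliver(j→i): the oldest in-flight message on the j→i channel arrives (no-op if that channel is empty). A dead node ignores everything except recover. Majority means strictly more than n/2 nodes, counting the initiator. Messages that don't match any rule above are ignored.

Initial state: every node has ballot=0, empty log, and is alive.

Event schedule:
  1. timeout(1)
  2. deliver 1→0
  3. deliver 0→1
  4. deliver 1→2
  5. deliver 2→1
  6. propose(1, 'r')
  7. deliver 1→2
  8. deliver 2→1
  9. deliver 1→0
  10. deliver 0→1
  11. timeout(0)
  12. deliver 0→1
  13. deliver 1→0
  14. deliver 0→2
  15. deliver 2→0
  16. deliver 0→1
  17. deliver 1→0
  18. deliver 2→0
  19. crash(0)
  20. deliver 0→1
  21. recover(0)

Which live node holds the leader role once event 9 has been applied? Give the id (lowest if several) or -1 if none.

1. timeout(1):  <1:cand b4 ->
2. deliver 1→0:  <0:foll b4 ->
3. deliver 0→1:  <1:lead b4 ->
4. deliver 1→2:  <2:foll b4 ->
5. deliver 2→1:  nop
6. propose(1,'r'):  nop
7. deliver 1→2:  <2:foll b4 r>
8. deliver 2→1:  <1:lead b4 r>
9. deliver 1→0:  <0:foll b4 r>

1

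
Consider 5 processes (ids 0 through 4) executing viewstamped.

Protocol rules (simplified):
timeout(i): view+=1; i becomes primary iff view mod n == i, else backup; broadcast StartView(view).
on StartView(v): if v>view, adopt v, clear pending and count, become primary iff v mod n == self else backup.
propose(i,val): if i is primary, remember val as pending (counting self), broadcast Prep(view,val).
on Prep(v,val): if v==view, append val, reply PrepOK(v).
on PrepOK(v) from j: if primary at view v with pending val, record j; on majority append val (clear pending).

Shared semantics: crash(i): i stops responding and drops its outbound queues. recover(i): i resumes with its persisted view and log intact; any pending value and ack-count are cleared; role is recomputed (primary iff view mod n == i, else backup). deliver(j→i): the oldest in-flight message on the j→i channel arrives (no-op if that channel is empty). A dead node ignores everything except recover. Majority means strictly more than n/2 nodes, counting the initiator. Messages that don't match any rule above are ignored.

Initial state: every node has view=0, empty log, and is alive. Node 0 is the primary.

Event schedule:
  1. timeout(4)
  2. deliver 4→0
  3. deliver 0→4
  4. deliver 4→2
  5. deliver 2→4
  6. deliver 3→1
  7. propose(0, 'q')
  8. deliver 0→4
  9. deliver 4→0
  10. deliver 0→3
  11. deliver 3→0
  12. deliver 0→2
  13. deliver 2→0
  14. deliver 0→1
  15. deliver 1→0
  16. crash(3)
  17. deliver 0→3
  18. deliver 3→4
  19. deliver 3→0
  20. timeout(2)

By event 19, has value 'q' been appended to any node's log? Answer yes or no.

no

step 1 timeout(4): 4={back,v=1,log=-}
step 2 deliver 4→0: 0={back,v=1,log=-}
step 3 deliver 0→4: —
step 4 deliver 4→2: 2={back,v=1,log=-}
step 5 deliver 2→4: —
step 6 deliver 3→1: —
step 7 propose(0,'q'): —
step 8 deliver 0→4: —
step 9 deliver 4→0: —
step 10 deliver 0→3: —
step 11 deliver 3→0: —
step 12 deliver 0→2: —
step 13 deliver 2→0: —
step 14 deliver 0→1: —
step 15 deliver 1→0: —
step 16 crash(3): 3={✗back,v=0,log=-}
step 17 deliver 0→3: —
step 18 deliver 3→4: —
step 19 deliver 3→0: —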